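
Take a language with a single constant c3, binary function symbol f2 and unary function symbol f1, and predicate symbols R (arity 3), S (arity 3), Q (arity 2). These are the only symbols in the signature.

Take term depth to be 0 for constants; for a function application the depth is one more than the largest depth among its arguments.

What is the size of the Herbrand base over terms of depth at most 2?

First count ground terms of depth ≤ 2.
Let N_k count ground terms of depth at most k. Each non-constant term of depth ≤ k is some function symbol applied to depth-≤(k−1) arguments, giving N_k = 1 + N_{k-1}^2 + N_{k-1}.
N_0 = 1
N_1 = 1 + 1^2 + 1 = 3
N_2 = 1 + 3^2 + 3 = 13
So |H| = 13.
For each predicate symbol, the number of ground atoms is |H| raised to its arity; summing:
  R: 13^3 = 2197;  S: 13^3 = 2197;  Q: 13^2 = 169
Total ground atoms: 2197 + 2197 + 169 = 4563.

4563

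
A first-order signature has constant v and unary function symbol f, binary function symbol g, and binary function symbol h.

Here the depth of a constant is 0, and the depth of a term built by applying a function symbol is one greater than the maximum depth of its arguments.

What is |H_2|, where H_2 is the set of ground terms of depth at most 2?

37

Count level by level. With function symbols f/1, g/2, h/2, the terms of depth ≤ k are the 1 constant together with each function applied to depth-≤(k−1) tuples, so N_k = 1 + N_{k-1} + N_{k-1}^2 + N_{k-1}^2.
N_0 = 1
N_1 = 1 + 1 + 1^2 + 1^2 = 4
N_2 = 1 + 4 + 4^2 + 4^2 = 37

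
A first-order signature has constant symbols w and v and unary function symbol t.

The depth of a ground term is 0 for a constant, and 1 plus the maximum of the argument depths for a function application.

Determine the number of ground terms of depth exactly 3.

Write N_k for the number of ground terms of depth ≤ k. A term of depth ≤ k is either a constant or a function symbol applied to arguments of depth ≤ k−1, so N_k = 2 + N_{k-1}.
N_0 = 2
N_1 = 2 + 2 = 4
N_2 = 2 + 4 = 6
N_3 = 2 + 6 = 8
Terms of depth exactly 3: N_3 − N_2 = 8 − 6 = 2.

2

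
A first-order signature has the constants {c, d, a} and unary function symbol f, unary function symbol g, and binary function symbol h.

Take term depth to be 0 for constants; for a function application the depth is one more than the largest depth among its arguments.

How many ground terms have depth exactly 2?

345

Count level by level. With function symbols f/1, g/1, h/2, the terms of depth ≤ k are the 3 constants together with each function applied to depth-≤(k−1) tuples, so N_k = 3 + N_{k-1} + N_{k-1} + N_{k-1}^2.
N_0 = 3
N_1 = 3 + 3 + 3 + 3^2 = 18
N_2 = 3 + 18 + 18 + 18^2 = 363
Terms of depth exactly 2: N_2 − N_1 = 363 − 18 = 345.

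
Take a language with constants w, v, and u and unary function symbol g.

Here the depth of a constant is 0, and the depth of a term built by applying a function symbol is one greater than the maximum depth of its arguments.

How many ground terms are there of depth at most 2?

9

Count level by level. With function symbols g/1, the terms of depth ≤ k are the 3 constants together with each function applied to depth-≤(k−1) tuples, so N_k = 3 + N_{k-1}.
N_0 = 3
N_1 = 3 + 3 = 6
N_2 = 3 + 6 = 9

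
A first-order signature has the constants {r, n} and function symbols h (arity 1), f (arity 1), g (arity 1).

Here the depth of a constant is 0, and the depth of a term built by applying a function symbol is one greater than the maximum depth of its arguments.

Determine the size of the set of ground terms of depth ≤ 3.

80

Write N_k for the number of ground terms of depth ≤ k. A term of depth ≤ k is either a constant or a function symbol applied to arguments of depth ≤ k−1, so N_k = 2 + N_{k-1} + N_{k-1} + N_{k-1}.
N_0 = 2
N_1 = 2 + 2 + 2 + 2 = 8
N_2 = 2 + 8 + 8 + 8 = 26
N_3 = 2 + 26 + 26 + 26 = 80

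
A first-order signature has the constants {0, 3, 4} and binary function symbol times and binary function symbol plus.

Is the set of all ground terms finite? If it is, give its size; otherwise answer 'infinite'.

The signature has at least one function symbol (times, arity 2) and at least one constant (0).
Iterating times gives infinitely many distinct ground terms: 0, times(0, 0), times(times(0, 0), times(0, 0)), ...
So the Herbrand universe is infinite.

infinite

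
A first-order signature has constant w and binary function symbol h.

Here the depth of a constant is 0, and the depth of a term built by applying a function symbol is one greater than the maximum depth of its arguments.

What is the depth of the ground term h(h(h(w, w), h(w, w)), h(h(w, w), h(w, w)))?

depth(h(w, w)) = 1 + max(0, 0) = 1
depth(h(h(w, w), h(w, w))) = 1 + max(1, 1) = 2
depth(h(h(h(w, w), h(w, w)), h(h(w, w), h(w, w)))) = 1 + max(2, 2) = 3

3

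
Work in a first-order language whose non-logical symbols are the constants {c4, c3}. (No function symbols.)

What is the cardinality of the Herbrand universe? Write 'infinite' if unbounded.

2

There are no function symbols, so every ground term is one of the 2 constants.
The Herbrand universe is {c4, c3}, which is finite with 2 elements.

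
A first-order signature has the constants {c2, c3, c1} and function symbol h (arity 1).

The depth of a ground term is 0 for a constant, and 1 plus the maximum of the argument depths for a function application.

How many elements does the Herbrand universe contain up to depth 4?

Count level by level. With function symbols h/1, the terms of depth ≤ k are the 3 constants together with each function applied to depth-≤(k−1) tuples, so N_k = 3 + N_{k-1}.
N_0 = 3
N_1 = 3 + 3 = 6
N_2 = 3 + 6 = 9
N_3 = 3 + 9 = 12
N_4 = 3 + 12 = 15

15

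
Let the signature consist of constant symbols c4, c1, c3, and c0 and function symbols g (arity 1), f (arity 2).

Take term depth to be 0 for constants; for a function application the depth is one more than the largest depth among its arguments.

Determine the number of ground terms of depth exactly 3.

364820

Let N_k count ground terms of depth at most k. Each non-constant term of depth ≤ k is some function symbol applied to depth-≤(k−1) arguments, giving N_k = 4 + N_{k-1} + N_{k-1}^2.
N_0 = 4
N_1 = 4 + 4 + 4^2 = 24
N_2 = 4 + 24 + 24^2 = 604
N_3 = 4 + 604 + 604^2 = 365424
Terms of depth exactly 3: N_3 − N_2 = 365424 − 604 = 364820.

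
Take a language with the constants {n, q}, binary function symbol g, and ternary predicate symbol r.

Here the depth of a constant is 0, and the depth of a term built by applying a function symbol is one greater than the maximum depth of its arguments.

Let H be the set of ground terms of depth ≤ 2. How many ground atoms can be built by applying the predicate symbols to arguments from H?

First count ground terms of depth ≤ 2.
Write N_k for the number of ground terms of depth ≤ k. A term of depth ≤ k is either a constant or a function symbol applied to arguments of depth ≤ k−1, so N_k = 2 + N_{k-1}^2.
N_0 = 2
N_1 = 2 + 2^2 = 6
N_2 = 2 + 6^2 = 38
So |H| = 38.
Each predicate of arity r yields |H|^r ground atoms (one per choice of an r-tuple from H):
  r: 38^3 = 54872
Total ground atoms: 54872.

54872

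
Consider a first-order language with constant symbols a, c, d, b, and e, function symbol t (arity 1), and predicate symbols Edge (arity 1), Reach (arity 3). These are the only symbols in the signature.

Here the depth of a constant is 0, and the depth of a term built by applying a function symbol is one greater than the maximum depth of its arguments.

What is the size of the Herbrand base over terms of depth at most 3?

First count ground terms of depth ≤ 3.
If N_k denotes the number of depth-≤k ground terms, the 5 constants give N_0 = 5, and each function symbol of arity r contributes N_{k-1}^r new terms at level k: N_k = 5 + N_{k-1}.
N_0 = 5
N_1 = 5 + 5 = 10
N_2 = 5 + 10 = 15
N_3 = 5 + 15 = 20
So |H| = 20.
Each predicate of arity r yields |H|^r ground atoms (one per choice of an r-tuple from H):
  Edge: 20;  Reach: 20^3 = 8000
Total ground atoms: 20 + 8000 = 8020.

8020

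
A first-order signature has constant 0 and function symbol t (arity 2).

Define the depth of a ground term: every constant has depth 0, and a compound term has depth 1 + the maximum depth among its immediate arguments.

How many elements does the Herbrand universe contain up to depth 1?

2

Let N_k = |{terms of depth ≤ k}|. Then N_0 = 1 and N_k = 1 + N_{k-1}^2 for k ≥ 1 (one summand per function symbol, arity giving the exponent).
N_0 = 1
N_1 = 1 + 1^2 = 2
Explicitly: 0, t(0, 0).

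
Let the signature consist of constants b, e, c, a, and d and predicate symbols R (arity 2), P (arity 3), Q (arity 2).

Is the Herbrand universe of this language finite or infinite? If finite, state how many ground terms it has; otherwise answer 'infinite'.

5

There are no function symbols, so every ground term is one of the 5 constants.
The Herbrand universe is {b, e, c, a, d}, which is finite with 5 elements.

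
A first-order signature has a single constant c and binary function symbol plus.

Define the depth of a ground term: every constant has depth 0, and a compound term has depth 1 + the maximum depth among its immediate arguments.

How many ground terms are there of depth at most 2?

Let N_k count ground terms of depth at most k. Each non-constant term of depth ≤ k is some function symbol applied to depth-≤(k−1) arguments, giving N_k = 1 + N_{k-1}^2.
N_0 = 1
N_1 = 1 + 1^2 = 2
N_2 = 1 + 2^2 = 5

5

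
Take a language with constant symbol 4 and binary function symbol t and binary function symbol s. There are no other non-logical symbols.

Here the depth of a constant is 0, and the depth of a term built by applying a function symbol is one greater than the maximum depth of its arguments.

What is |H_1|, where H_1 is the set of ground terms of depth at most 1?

3

Count level by level. With function symbols t/2, s/2, the terms of depth ≤ k are the 1 constant together with each function applied to depth-≤(k−1) tuples, so N_k = 1 + N_{k-1}^2 + N_{k-1}^2.
N_0 = 1
N_1 = 1 + 1^2 + 1^2 = 3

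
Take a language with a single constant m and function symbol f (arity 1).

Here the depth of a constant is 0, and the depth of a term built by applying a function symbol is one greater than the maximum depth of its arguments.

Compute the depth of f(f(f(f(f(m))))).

5

depth(f(m)) = 1 + depth(m) = 1 + 0 = 1
depth(f(f(m))) = 1 + depth(f(m)) = 1 + 1 = 2
depth(f(f(f(m)))) = 1 + depth(f(f(m))) = 1 + 2 = 3
depth(f(f(f(f(m))))) = 1 + depth(f(f(f(m)))) = 1 + 3 = 4
depth(f(f(f(f(f(m)))))) = 1 + depth(f(f(f(f(m))))) = 1 + 4 = 5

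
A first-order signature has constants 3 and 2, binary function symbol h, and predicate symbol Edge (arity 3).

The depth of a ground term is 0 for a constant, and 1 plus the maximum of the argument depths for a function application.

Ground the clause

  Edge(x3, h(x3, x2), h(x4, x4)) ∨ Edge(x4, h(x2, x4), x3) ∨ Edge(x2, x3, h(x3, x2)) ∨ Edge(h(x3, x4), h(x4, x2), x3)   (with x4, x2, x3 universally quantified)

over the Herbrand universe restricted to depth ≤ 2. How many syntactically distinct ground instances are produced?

Ground terms of depth ≤ 2:
  Count level by level. With function symbols h/2, the terms of depth ≤ k are the 2 constants together with each function applied to depth-≤(k−1) tuples, so N_k = 2 + N_{k-1}^2.
  N_0 = 2
  N_1 = 2 + 2^2 = 6
  N_2 = 2 + 6^2 = 38
So there are 38 ground terms available for substitution.
Each of x4, x2, x3 ranges independently over the available ground terms, and distinct assignments produce distinct instances.
Number of ground instances = 38^3 = 54872.

54872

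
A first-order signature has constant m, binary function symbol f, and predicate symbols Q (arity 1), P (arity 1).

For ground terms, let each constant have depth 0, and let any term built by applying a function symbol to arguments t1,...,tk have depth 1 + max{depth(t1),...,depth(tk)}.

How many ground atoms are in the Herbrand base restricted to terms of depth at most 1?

First count ground terms of depth ≤ 1.
Let N_k count ground terms of depth at most k. Each non-constant term of depth ≤ k is some function symbol applied to depth-≤(k−1) arguments, giving N_k = 1 + N_{k-1}^2.
N_0 = 1
N_1 = 1 + 1^2 = 2
So |H| = 2.
Each predicate of arity r yields |H|^r ground atoms (one per choice of an r-tuple from H):
  Q: 2;  P: 2
Total ground atoms: 2 + 2 = 4.

4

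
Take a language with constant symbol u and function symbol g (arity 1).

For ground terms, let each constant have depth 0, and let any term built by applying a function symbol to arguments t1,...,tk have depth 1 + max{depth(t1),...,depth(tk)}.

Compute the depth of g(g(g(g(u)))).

4

depth(g(u)) = 1 + depth(u) = 1 + 0 = 1
depth(g(g(u))) = 1 + depth(g(u)) = 1 + 1 = 2
depth(g(g(g(u)))) = 1 + depth(g(g(u))) = 1 + 2 = 3
depth(g(g(g(g(u))))) = 1 + depth(g(g(g(u)))) = 1 + 3 = 4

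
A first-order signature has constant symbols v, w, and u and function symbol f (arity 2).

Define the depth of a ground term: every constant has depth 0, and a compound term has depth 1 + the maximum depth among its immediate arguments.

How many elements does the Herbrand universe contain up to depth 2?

Let N_k = |{terms of depth ≤ k}|. Then N_0 = 3 and N_k = 3 + N_{k-1}^2 for k ≥ 1 (one summand per function symbol, arity giving the exponent).
N_0 = 3
N_1 = 3 + 3^2 = 12
N_2 = 3 + 12^2 = 147

147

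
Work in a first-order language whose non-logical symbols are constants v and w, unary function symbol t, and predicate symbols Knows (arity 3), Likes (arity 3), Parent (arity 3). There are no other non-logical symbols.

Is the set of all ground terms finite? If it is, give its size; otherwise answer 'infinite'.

The signature has at least one function symbol (t, arity 1) and at least one constant (v).
Iterating t gives infinitely many distinct ground terms: v, t(v), t(t(v)), ...
So the Herbrand universe is infinite.

infinite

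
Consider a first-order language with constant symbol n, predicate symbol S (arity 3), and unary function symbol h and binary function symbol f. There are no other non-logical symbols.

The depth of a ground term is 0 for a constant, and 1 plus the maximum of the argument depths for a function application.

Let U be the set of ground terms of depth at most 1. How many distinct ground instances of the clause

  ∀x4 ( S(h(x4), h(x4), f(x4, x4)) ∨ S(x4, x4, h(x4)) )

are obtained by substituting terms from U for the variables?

Ground terms of depth ≤ 1:
  If N_k denotes the number of depth-≤k ground terms, the 1 constant gives N_0 = 1, and each function symbol of arity r contributes N_{k-1}^r new terms at level k: N_k = 1 + N_{k-1} + N_{k-1}^2.
  N_0 = 1
  N_1 = 1 + 1 + 1^2 = 3
  Explicitly: n, h(n), f(n, n).
So there are 3 ground terms available for substitution.
The variable x4 ranges independently over the available ground terms, and distinct assignments produce distinct instances.
Number of ground instances = 3.

3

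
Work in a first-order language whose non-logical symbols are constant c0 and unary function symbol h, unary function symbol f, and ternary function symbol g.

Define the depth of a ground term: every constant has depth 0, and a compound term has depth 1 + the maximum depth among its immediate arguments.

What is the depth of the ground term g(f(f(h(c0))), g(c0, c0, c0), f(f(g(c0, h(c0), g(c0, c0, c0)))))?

5

depth(h(c0)) = 1 + depth(c0) = 1 + 0 = 1
depth(f(h(c0))) = 1 + depth(h(c0)) = 1 + 1 = 2
depth(f(f(h(c0)))) = 1 + depth(f(h(c0))) = 1 + 2 = 3
depth(g(c0, c0, c0)) = 1 + max(0, 0, 0) = 1
depth(g(c0, h(c0), g(c0, c0, c0))) = 1 + max(0, 1, 1) = 2
depth(f(g(c0, h(c0), g(c0, c0, c0)))) = 1 + depth(g(c0, h(c0), g(c0, c0, c0))) = 1 + 2 = 3
depth(f(f(g(c0, h(c0), g(c0, c0, c0))))) = 1 + depth(f(g(c0, h(c0), g(c0, c0, c0)))) = 1 + 3 = 4
depth(g(f(f(h(c0))), g(c0, c0, c0), f(f(g(c0, h(c0), g(c0, c0, c0)))))) = 1 + max(3, 1, 4) = 5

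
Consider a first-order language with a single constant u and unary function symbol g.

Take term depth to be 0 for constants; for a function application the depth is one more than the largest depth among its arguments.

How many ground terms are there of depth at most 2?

3

Let N_k = |{terms of depth ≤ k}|. Then N_0 = 1 and N_k = 1 + N_{k-1} for k ≥ 1 (one summand per function symbol, arity giving the exponent).
N_0 = 1
N_1 = 1 + 1 = 2
N_2 = 1 + 2 = 3
Explicitly: u, g(u), g(g(u)).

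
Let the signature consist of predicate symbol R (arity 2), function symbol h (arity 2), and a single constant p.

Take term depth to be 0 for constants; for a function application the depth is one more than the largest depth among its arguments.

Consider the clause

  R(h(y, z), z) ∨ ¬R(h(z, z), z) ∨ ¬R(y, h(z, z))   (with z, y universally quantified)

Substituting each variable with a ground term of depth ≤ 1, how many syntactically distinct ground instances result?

4

Ground terms of depth ≤ 1:
  Let N_k = |{terms of depth ≤ k}|. Then N_0 = 1 and N_k = 1 + N_{k-1}^2 for k ≥ 1 (one summand per function symbol, arity giving the exponent).
  N_0 = 1
  N_1 = 1 + 1^2 = 2
  Explicitly: p, h(p, p).
So there are 2 ground terms available for substitution.
Each of z, y ranges independently over the available ground terms, and distinct assignments produce distinct instances.
Number of ground instances = 2^2 = 4.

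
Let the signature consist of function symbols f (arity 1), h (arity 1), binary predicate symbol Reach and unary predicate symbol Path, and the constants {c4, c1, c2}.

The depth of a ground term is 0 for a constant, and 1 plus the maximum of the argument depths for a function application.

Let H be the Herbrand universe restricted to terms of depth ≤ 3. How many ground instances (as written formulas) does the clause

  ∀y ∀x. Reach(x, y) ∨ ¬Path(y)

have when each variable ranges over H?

Ground terms of depth ≤ 3:
  Write N_k for the number of ground terms of depth ≤ k. A term of depth ≤ k is either a constant or a function symbol applied to arguments of depth ≤ k−1, so N_k = 3 + N_{k-1} + N_{k-1}.
  N_0 = 3
  N_1 = 3 + 3 + 3 = 9
  N_2 = 3 + 9 + 9 = 21
  N_3 = 3 + 21 + 21 = 45
So there are 45 ground terms available for substitution.
Each of y, x ranges independently over the available ground terms, and distinct assignments produce distinct instances.
Number of ground instances = 45^2 = 2025.

2025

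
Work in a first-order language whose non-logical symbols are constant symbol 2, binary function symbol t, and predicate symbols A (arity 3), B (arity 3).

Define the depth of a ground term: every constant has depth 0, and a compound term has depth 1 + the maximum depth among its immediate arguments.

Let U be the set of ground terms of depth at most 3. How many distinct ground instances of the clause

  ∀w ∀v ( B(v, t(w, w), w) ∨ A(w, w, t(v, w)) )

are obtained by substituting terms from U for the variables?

Ground terms of depth ≤ 3:
  Let N_k count ground terms of depth at most k. Each non-constant term of depth ≤ k is some function symbol applied to depth-≤(k−1) arguments, giving N_k = 1 + N_{k-1}^2.
  N_0 = 1
  N_1 = 1 + 1^2 = 2
  N_2 = 1 + 2^2 = 5
  N_3 = 1 + 5^2 = 26
So there are 26 ground terms available for substitution.
Each of w, v ranges independently over the available ground terms, and distinct assignments produce distinct instances.
Number of ground instances = 26^2 = 676.

676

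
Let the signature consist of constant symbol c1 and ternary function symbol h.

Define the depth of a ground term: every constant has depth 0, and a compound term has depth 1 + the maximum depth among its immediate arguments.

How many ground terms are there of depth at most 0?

1

If N_k denotes the number of depth-≤k ground terms, the 1 constant gives N_0 = 1, and each function symbol of arity r contributes N_{k-1}^r new terms at level k: N_k = 1 + N_{k-1}^3.
N_0 = 1
Explicitly: c1.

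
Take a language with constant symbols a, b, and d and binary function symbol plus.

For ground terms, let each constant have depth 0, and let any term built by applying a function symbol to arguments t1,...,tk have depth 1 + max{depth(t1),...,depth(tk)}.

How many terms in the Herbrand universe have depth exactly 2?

135

Write N_k for the number of ground terms of depth ≤ k. A term of depth ≤ k is either a constant or a function symbol applied to arguments of depth ≤ k−1, so N_k = 3 + N_{k-1}^2.
N_0 = 3
N_1 = 3 + 3^2 = 12
N_2 = 3 + 12^2 = 147
Terms of depth exactly 2: N_2 − N_1 = 147 − 12 = 135.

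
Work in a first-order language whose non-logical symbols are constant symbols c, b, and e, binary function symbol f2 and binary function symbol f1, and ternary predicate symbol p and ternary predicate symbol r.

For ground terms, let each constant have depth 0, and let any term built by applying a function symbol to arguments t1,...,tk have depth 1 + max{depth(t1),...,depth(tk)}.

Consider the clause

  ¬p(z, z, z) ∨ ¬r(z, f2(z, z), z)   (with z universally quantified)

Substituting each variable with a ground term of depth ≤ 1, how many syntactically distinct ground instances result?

21

Ground terms of depth ≤ 1:
  Let N_k = |{terms of depth ≤ k}|. Then N_0 = 3 and N_k = 3 + N_{k-1}^2 + N_{k-1}^2 for k ≥ 1 (one summand per function symbol, arity giving the exponent).
  N_0 = 3
  N_1 = 3 + 3^2 + 3^2 = 21
So there are 21 ground terms available for substitution.
The clause has 1 distinct variable (z), which appears in the body. In the free term algebra distinct substitutions yield syntactically distinct ground instances.
Number of ground instances = 21.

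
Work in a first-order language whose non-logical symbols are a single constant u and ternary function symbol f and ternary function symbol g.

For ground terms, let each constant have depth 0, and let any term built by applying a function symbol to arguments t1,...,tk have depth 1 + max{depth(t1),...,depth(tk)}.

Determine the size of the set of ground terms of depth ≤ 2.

Let N_k count ground terms of depth at most k. Each non-constant term of depth ≤ k is some function symbol applied to depth-≤(k−1) arguments, giving N_k = 1 + N_{k-1}^3 + N_{k-1}^3.
N_0 = 1
N_1 = 1 + 1^3 + 1^3 = 3
N_2 = 1 + 3^3 + 3^3 = 55

55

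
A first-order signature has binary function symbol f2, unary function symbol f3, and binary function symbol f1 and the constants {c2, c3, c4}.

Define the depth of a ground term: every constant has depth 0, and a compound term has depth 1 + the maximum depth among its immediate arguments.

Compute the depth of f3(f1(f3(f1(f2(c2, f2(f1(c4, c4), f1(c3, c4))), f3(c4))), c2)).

7

depth(f1(c4, c4)) = 1 + max(0, 0) = 1
depth(f1(c3, c4)) = 1 + max(0, 0) = 1
depth(f2(f1(c4, c4), f1(c3, c4))) = 1 + max(1, 1) = 2
depth(f2(c2, f2(f1(c4, c4), f1(c3, c4)))) = 1 + max(0, 2) = 3
depth(f3(c4)) = 1 + depth(c4) = 1 + 0 = 1
depth(f1(f2(c2, f2(f1(c4, c4), f1(c3, c4))), f3(c4))) = 1 + max(3, 1) = 4
depth(f3(f1(f2(c2, f2(f1(c4, c4), f1(c3, c4))), f3(c4)))) = 1 + depth(f1(f2(c2, f2(f1(c4, c4), f1(c3, c4))), f3(c4))) = 1 + 4 = 5
depth(f1(f3(f1(f2(c2, f2(f1(c4, c4), f1(c3, c4))), f3(c4))), c2)) = 1 + max(5, 0) = 6
depth(f3(f1(f3(f1(f2(c2, f2(f1(c4, c4), f1(c3, c4))), f3(c4))), c2))) = 1 + depth(f1(f3(f1(f2(c2, f2(f1(c4, c4), f1(c3, c4))), f3(c4))), c2)) = 1 + 6 = 7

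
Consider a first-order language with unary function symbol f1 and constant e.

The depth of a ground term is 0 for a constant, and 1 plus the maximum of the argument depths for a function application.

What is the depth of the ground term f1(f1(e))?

depth(f1(e)) = 1 + depth(e) = 1 + 0 = 1
depth(f1(f1(e))) = 1 + depth(f1(e)) = 1 + 1 = 2

2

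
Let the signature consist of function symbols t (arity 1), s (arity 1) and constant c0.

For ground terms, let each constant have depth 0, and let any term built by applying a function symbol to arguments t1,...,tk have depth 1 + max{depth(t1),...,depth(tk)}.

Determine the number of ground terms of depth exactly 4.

Let N_k count ground terms of depth at most k. Each non-constant term of depth ≤ k is some function symbol applied to depth-≤(k−1) arguments, giving N_k = 1 + N_{k-1} + N_{k-1}.
N_0 = 1
N_1 = 1 + 1 + 1 = 3
N_2 = 1 + 3 + 3 = 7
N_3 = 1 + 7 + 7 = 15
N_4 = 1 + 15 + 15 = 31
Terms of depth exactly 4: N_4 − N_3 = 31 − 15 = 16.

16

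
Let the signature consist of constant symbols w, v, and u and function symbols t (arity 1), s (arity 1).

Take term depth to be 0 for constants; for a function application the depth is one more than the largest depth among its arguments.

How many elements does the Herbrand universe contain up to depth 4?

93

Count level by level. With function symbols t/1, s/1, the terms of depth ≤ k are the 3 constants together with each function applied to depth-≤(k−1) tuples, so N_k = 3 + N_{k-1} + N_{k-1}.
N_0 = 3
N_1 = 3 + 3 + 3 = 9
N_2 = 3 + 9 + 9 = 21
N_3 = 3 + 21 + 21 = 45
N_4 = 3 + 45 + 45 = 93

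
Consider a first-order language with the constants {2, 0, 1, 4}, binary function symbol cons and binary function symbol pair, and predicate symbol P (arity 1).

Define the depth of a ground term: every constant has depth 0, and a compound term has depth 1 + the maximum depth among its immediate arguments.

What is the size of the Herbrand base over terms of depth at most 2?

2596

First count ground terms of depth ≤ 2.
Write N_k for the number of ground terms of depth ≤ k. A term of depth ≤ k is either a constant or a function symbol applied to arguments of depth ≤ k−1, so N_k = 4 + N_{k-1}^2 + N_{k-1}^2.
N_0 = 4
N_1 = 4 + 4^2 + 4^2 = 36
N_2 = 4 + 36^2 + 36^2 = 2596
So |H| = 2596.
Each predicate of arity r yields |H|^r ground atoms (one per choice of an r-tuple from H):
  P: 2596
Total ground atoms: 2596.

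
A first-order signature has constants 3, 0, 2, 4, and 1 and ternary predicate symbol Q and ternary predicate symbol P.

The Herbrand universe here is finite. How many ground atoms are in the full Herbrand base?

With no function symbols, the Herbrand universe is just the 5 constants.
Ground atoms per predicate: Q: 5^3 = 125, P: 5^3 = 125.
Herbrand base size = 125 + 125 = 250.

250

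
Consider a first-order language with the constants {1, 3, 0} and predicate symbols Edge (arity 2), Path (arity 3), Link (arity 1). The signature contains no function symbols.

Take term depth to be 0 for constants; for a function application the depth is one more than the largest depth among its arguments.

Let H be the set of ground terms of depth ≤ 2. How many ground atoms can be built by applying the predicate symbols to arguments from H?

39

First count ground terms of depth ≤ 2.
With no function symbols every ground term is a constant, so there are exactly 3 ground terms at every depth bound.
N_0 = 3
N_1 = 3
N_2 = 3
Explicitly: 1, 3, 0.
So |H| = 3.
Ground atoms are formed by filling each argument slot of a predicate with a term from H, so an r-ary predicate gives |H|^r atoms:
  Edge: 3^2 = 9;  Path: 3^3 = 27;  Link: 3
Total ground atoms: 9 + 27 + 3 = 39.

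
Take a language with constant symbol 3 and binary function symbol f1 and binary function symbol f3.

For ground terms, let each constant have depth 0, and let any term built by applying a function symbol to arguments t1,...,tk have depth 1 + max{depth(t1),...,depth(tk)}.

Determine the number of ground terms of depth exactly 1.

2

Write N_k for the number of ground terms of depth ≤ k. A term of depth ≤ k is either a constant or a function symbol applied to arguments of depth ≤ k−1, so N_k = 1 + N_{k-1}^2 + N_{k-1}^2.
N_0 = 1
N_1 = 1 + 1^2 + 1^2 = 3
Terms of depth exactly 1: N_1 − N_0 = 3 − 1 = 2.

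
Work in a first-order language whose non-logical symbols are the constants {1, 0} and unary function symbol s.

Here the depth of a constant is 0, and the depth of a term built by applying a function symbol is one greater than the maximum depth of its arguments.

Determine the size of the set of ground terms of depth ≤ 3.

8

Count level by level. With function symbols s/1, the terms of depth ≤ k are the 2 constants together with each function applied to depth-≤(k−1) tuples, so N_k = 2 + N_{k-1}.
N_0 = 2
N_1 = 2 + 2 = 4
N_2 = 2 + 4 = 6
N_3 = 2 + 6 = 8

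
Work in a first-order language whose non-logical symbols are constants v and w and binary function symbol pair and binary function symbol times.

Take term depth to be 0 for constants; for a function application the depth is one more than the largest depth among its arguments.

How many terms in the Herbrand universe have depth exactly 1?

8

Let N_k count ground terms of depth at most k. Each non-constant term of depth ≤ k is some function symbol applied to depth-≤(k−1) arguments, giving N_k = 2 + N_{k-1}^2 + N_{k-1}^2.
N_0 = 2
N_1 = 2 + 2^2 + 2^2 = 10
Terms of depth exactly 1: N_1 − N_0 = 10 − 2 = 8.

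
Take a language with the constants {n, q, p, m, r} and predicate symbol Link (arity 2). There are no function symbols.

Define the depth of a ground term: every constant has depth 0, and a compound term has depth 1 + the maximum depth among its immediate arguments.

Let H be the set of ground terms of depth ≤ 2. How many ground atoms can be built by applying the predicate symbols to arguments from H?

First count ground terms of depth ≤ 2.
With no function symbols every ground term is a constant, so there are exactly 5 ground terms at every depth bound.
N_0 = 5
N_1 = 5
N_2 = 5
Explicitly: n, q, p, m, r.
So |H| = 5.
Each predicate of arity r yields |H|^r ground atoms (one per choice of an r-tuple from H):
  Link: 5^2 = 25
Total ground atoms: 25.

25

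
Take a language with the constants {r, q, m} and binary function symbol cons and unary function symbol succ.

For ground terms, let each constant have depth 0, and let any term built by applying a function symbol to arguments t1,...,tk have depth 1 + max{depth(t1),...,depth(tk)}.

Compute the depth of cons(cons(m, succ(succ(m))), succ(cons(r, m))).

depth(succ(m)) = 1 + depth(m) = 1 + 0 = 1
depth(succ(succ(m))) = 1 + depth(succ(m)) = 1 + 1 = 2
depth(cons(m, succ(succ(m)))) = 1 + max(0, 2) = 3
depth(cons(r, m)) = 1 + max(0, 0) = 1
depth(succ(cons(r, m))) = 1 + depth(cons(r, m)) = 1 + 1 = 2
depth(cons(cons(m, succ(succ(m))), succ(cons(r, m)))) = 1 + max(3, 2) = 4

4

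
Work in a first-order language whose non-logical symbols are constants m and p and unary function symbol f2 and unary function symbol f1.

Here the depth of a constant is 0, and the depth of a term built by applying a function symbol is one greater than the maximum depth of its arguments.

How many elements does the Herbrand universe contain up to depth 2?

14

Write N_k for the number of ground terms of depth ≤ k. A term of depth ≤ k is either a constant or a function symbol applied to arguments of depth ≤ k−1, so N_k = 2 + N_{k-1} + N_{k-1}.
N_0 = 2
N_1 = 2 + 2 + 2 = 6
N_2 = 2 + 6 + 6 = 14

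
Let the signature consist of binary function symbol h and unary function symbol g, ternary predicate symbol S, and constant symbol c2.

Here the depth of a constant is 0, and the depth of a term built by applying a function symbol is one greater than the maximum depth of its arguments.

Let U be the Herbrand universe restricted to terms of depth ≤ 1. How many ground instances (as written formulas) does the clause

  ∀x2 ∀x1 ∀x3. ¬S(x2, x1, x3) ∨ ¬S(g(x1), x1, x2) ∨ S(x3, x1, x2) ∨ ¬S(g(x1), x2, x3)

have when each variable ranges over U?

Ground terms of depth ≤ 1:
  Let N_k = |{terms of depth ≤ k}|. Then N_0 = 1 and N_k = 1 + N_{k-1}^2 + N_{k-1} for k ≥ 1 (one summand per function symbol, arity giving the exponent).
  N_0 = 1
  N_1 = 1 + 1^2 + 1 = 3
  Explicitly: c2, h(c2, c2), g(c2).
So there are 3 ground terms available for substitution.
There are 3 variables to instantiate (x2, x1, x3), each occurring in at least one literal, so different choices give different ground instances.
Number of ground instances = 3^3 = 27.

27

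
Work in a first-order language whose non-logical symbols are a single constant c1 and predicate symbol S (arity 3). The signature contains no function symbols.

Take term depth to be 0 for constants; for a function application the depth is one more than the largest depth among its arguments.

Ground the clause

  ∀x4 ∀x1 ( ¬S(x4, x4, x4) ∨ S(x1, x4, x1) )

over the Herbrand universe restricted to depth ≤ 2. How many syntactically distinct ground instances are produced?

1

Ground terms of depth ≤ 2:
  With no function symbols every ground term is a constant, so there is exactly 1 ground term at every depth bound.
  N_0 = 1
  N_1 = 1
  N_2 = 1
So there is exactly 1 ground term available for substitution.
The body mentions every one of the 2 quantified variables; since ground terms form a free algebra, no two substitutions collapse to the same formula.
Number of ground instances = 1^2 = 1.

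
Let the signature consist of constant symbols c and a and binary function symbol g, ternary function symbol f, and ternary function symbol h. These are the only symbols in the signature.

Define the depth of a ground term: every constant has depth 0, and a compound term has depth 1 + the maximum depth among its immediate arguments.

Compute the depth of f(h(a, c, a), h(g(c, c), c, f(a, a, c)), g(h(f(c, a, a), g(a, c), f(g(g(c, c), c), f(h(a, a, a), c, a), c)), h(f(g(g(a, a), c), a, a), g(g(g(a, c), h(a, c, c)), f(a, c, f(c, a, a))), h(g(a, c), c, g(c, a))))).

6

depth(h(a, c, a)) = 1 + max(0, 0, 0) = 1
depth(g(c, c)) = 1 + max(0, 0) = 1
depth(f(a, a, c)) = 1 + max(0, 0, 0) = 1
depth(h(g(c, c), c, f(a, a, c))) = 1 + max(1, 0, 1) = 2
depth(f(c, a, a)) = 1 + max(0, 0, 0) = 1
depth(g(a, c)) = 1 + max(0, 0) = 1
depth(g(g(c, c), c)) = 1 + max(1, 0) = 2
depth(h(a, a, a)) = 1 + max(0, 0, 0) = 1
depth(f(h(a, a, a), c, a)) = 1 + max(1, 0, 0) = 2
depth(f(g(g(c, c), c), f(h(a, a, a), c, a), c)) = 1 + max(2, 2, 0) = 3
depth(h(f(c, a, a), g(a, c), f(g(g(c, c), c), f(h(a, a, a), c, a), c))) = 1 + max(1, 1, 3) = 4
depth(g(a, a)) = 1 + max(0, 0) = 1
depth(g(g(a, a), c)) = 1 + max(1, 0) = 2
depth(f(g(g(a, a), c), a, a)) = 1 + max(2, 0, 0) = 3
depth(h(a, c, c)) = 1 + max(0, 0, 0) = 1
depth(g(g(a, c), h(a, c, c))) = 1 + max(1, 1) = 2
depth(f(a, c, f(c, a, a))) = 1 + max(0, 0, 1) = 2
depth(g(g(g(a, c), h(a, c, c)), f(a, c, f(c, a, a)))) = 1 + max(2, 2) = 3
depth(g(c, a)) = 1 + max(0, 0) = 1
depth(h(g(a, c), c, g(c, a))) = 1 + max(1, 0, 1) = 2
depth(h(f(g(g(a, a), c), a, a), g(g(g(a, c), h(a, c, c)), f(a, c, f(c, a, a))), h(g(a, c), c, g(c, a)))) = 1 + max(3, 3, 2) = 4
depth(g(h(f(c, a, a), g(a, c), f(g(g(c, c), c), f(h(a, a, a), c, a), c)), h(f(g(g(a, a), c), a, a), g(g(g(a, c), h(a, c, c)), f(a, c, f(c, a, a))), h(g(a, c), c, g(c, a))))) = 1 + max(4, 4) = 5
depth(f(h(a, c, a), h(g(c, c), c, f(a, a, c)), g(h(f(c, a, a), g(a, c), f(g(g(c, c), c), f(h(a, a, a), c, a), c)), h(f(g(g(a, a), c), a, a), g(g(g(a, c), h(a, c, c)), f(a, c, f(c, a, a))), h(g(a, c), c, g(c, a)))))) = 1 + max(1, 2, 5) = 6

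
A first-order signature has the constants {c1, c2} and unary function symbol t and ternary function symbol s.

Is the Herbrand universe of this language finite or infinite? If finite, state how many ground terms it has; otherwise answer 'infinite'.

infinite

The signature has at least one function symbol (t, arity 1) and at least one constant (c1).
Iterating t gives infinitely many distinct ground terms: c1, t(c1), t(t(c1)), ...
So the Herbrand universe is infinite.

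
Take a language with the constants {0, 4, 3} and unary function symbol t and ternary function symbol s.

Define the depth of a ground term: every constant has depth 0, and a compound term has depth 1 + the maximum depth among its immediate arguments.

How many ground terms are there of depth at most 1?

Write N_k for the number of ground terms of depth ≤ k. A term of depth ≤ k is either a constant or a function symbol applied to arguments of depth ≤ k−1, so N_k = 3 + N_{k-1} + N_{k-1}^3.
N_0 = 3
N_1 = 3 + 3 + 3^3 = 33

33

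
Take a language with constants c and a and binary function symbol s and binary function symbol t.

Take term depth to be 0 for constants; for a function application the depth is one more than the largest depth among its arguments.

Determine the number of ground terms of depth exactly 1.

Let N_k count ground terms of depth at most k. Each non-constant term of depth ≤ k is some function symbol applied to depth-≤(k−1) arguments, giving N_k = 2 + N_{k-1}^2 + N_{k-1}^2.
N_0 = 2
N_1 = 2 + 2^2 + 2^2 = 10
Terms of depth exactly 1: N_1 − N_0 = 10 − 2 = 8.

8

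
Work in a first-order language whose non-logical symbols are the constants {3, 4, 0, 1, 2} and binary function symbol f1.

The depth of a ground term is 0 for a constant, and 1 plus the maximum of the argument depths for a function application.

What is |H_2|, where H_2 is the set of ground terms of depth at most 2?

If N_k denotes the number of depth-≤k ground terms, the 5 constants give N_0 = 5, and each function symbol of arity r contributes N_{k-1}^r new terms at level k: N_k = 5 + N_{k-1}^2.
N_0 = 5
N_1 = 5 + 5^2 = 30
N_2 = 5 + 30^2 = 905

905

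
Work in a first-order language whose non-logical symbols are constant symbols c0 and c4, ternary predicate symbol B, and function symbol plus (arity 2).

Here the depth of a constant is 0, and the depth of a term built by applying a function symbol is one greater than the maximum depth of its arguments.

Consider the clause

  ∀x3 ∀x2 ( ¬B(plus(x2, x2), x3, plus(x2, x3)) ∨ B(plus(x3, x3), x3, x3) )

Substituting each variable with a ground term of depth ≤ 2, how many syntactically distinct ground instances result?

1444

Ground terms of depth ≤ 2:
  Let N_k = |{terms of depth ≤ k}|. Then N_0 = 2 and N_k = 2 + N_{k-1}^2 for k ≥ 1 (one summand per function symbol, arity giving the exponent).
  N_0 = 2
  N_1 = 2 + 2^2 = 6
  N_2 = 2 + 6^2 = 38
So there are 38 ground terms available for substitution.
The clause has 2 distinct variables (x3, x2), each appearing in the body. In the free term algebra distinct substitutions yield syntactically distinct ground instances.
Number of ground instances = 38^2 = 1444.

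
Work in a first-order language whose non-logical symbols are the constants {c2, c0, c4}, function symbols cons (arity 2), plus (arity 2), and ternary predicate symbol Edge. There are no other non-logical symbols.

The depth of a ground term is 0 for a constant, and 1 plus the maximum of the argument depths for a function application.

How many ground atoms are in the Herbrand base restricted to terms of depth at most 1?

9261

First count ground terms of depth ≤ 1.
Let N_k = |{terms of depth ≤ k}|. Then N_0 = 3 and N_k = 3 + N_{k-1}^2 + N_{k-1}^2 for k ≥ 1 (one summand per function symbol, arity giving the exponent).
N_0 = 3
N_1 = 3 + 3^2 + 3^2 = 21
So |H| = 21.
A ground atom is a predicate applied to a tuple of terms from H, so the count is the sum over predicates of |H|^arity:
  Edge: 21^3 = 9261
Total ground atoms: 9261.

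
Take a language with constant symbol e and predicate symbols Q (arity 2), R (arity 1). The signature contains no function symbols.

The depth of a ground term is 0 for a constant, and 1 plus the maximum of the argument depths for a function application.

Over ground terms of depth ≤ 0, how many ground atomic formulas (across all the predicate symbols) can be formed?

First count ground terms of depth ≤ 0.
With no function symbols every ground term is a constant, so there is exactly 1 ground term at every depth bound.
N_0 = 1
So |H| = 1.
Each predicate of arity r yields |H|^r ground atoms (one per choice of an r-tuple from H):
  Q: 1^2 = 1;  R: 1
Total ground atoms: 1 + 1 = 2.

2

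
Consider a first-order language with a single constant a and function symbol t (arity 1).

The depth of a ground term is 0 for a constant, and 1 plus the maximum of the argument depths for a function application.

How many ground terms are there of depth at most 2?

3

Let N_k = |{terms of depth ≤ k}|. Then N_0 = 1 and N_k = 1 + N_{k-1} for k ≥ 1 (one summand per function symbol, arity giving the exponent).
N_0 = 1
N_1 = 1 + 1 = 2
N_2 = 1 + 2 = 3
Explicitly: a, t(a), t(t(a)).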